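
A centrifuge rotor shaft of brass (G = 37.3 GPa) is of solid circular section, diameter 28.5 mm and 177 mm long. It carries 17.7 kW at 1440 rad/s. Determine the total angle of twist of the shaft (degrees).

0.0516°

ω = 1440 rad/s, so T = P/ω = 17.7×10³ / 1440 = 12.29 N·m.
J = πd⁴/32 = π(0.0285)⁴/32 = 6.477×10^-8 m⁴.
θ = T·L/(G·J) = 12.29 × 0.177 / (37.3×10⁹ × 6.477×10^-8) = 9.005×10^-4 rad.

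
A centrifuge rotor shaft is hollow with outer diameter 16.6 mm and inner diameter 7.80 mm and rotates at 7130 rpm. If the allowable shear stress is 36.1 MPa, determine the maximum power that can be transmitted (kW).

23.0 kW

J = π(d_o⁴ − d_i⁴)/32 = π(0.0166⁴ − 0.00780⁴)/32 = 7.091×10^-9 m⁴.
T_max = τ_allow·J/r = 3.61×10^7 × 7.091×10^-9 / 0.00830 = 30.84 N·m.
ω = 2π·7130/60 = 746.7 rad/s, so P_max = T_max·ω = 2.303×10^4 W.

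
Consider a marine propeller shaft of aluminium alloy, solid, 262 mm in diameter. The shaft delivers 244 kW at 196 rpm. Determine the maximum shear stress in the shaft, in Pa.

ω = 2π·196/60 = 20.53 rad/s, so T = P/ω = 244×10³ / 20.53 = 11890 N·m.
J = πd⁴/32 = π(0.262)⁴/32 = 4.626×10^-4 m⁴.
τ_max = T·r/J = 11890 × 0.131 / 4.626×10^-4 = 3.366×10^6 Pa.

3.37e6 Pa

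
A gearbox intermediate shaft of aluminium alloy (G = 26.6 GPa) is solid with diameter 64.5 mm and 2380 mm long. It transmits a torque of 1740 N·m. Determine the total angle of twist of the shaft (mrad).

J = πd⁴/32 = π(0.0645)⁴/32 = 1.699×10^-6 m⁴.
θ = T·L/(G·J) = 1740 × 2.38 / (26.6×10⁹ × 1.699×10^-6) = 0.09162 rad.

91.6 mrad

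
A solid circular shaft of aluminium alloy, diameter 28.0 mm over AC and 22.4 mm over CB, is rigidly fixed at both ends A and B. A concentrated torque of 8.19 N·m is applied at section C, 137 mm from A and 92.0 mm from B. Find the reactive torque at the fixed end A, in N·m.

5.09 N·m

Compatibility: T_A·a/J_AC = T_B·b/J_CB with T_A + T_B = T₀.
J_AC = 6.03×10^-8 m⁴, J_CB = 2.47×10^-8 m⁴, so T_A = T₀·(J_AC/a)/((J_AC/a)+(J_CB/b)) = 5.087 N·m, T_B = 3.103 N·m.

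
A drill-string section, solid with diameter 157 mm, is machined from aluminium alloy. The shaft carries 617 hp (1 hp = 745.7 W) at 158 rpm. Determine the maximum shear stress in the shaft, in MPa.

ω = 2π·158/60 = 16.55 rad/s, so T = P/ω = 617×745.7 / 16.55 = 27810 N·m.
J = πd⁴/32 = π(0.157)⁴/32 = 5.965×10^-5 m⁴.
τ_max = T·r/J = 27810 × 0.0785 / 5.965×10^-5 = 3.660×10^7 Pa.

36.6 MPa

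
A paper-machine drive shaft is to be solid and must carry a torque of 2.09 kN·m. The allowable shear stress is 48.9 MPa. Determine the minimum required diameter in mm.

60.2 mm

For a solid shaft τ_max = 16T/(πd³), so d = (16T/(π τ_allow))^(1/3) = (16·2090/(π·4.89×10^7))^(1/3) = 0.06015 m.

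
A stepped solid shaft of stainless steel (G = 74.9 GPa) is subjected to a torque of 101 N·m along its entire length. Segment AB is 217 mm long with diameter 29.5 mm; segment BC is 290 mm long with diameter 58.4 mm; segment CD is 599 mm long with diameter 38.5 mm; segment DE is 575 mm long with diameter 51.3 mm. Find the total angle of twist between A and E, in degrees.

J_AB = π(0.0295)⁴/32 = 7.44×10^-8 m⁴; J_BC = π(0.0584)⁴/32 = 1.14×10^-6 m⁴; J_CD = π(0.0385)⁴/32 = 2.16×10^-7 m⁴; J_DE = π(0.0513)⁴/32 = 6.80×10^-7 m⁴.
θ = (T/G)·Σ L_i/J_i = (101.0/74.9×10⁹)·(0.217/7.44×10^-8 + 0.290/1.14×10^-6 + 0.599/2.16×10^-7 + 0.575/6.80×10^-7) = 9.163×10^-3 rad.

0.525°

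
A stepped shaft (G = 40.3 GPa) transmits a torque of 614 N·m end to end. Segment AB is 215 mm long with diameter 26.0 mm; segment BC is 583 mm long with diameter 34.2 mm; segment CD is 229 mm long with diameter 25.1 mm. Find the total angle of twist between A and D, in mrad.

J_AB = π(0.0260)⁴/32 = 4.49×10^-8 m⁴; J_BC = π(0.0342)⁴/32 = 1.34×10^-7 m⁴; J_CD = π(0.0251)⁴/32 = 3.90×10^-8 m⁴.
θ = (T/G)·Σ L_i/J_i = (614.0/40.3×10⁹)·(0.215/4.49×10^-8 + 0.583/1.34×10^-7 + 0.229/3.90×10^-8) = 0.2287 rad.

229 mrad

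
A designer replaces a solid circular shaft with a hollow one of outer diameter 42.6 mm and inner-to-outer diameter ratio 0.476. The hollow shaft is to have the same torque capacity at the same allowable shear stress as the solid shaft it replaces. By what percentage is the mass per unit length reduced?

Equal τ_max and T ⇒ the solid shaft needs d_s³ = d_o³(1−k⁴), so d_s = 42.6·(1−0.476⁴)^(1/3) = 41.86 mm.
Area ratio A_h/A_s = d_o²(1−k²)/d_s² = (1−k²)/(1−k⁴)^(2/3) = 0.8011.
Mass saving = 1 − 0.8011 = 19.9 %.

19.9 %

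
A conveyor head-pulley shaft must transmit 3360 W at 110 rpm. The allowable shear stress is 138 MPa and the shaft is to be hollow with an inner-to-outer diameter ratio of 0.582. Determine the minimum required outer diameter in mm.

ω = 2π·110/60 = 11.52 rad/s, so T = P/ω = 3360 / 11.52 = 291.7 N·m.
For a hollow shaft with d_i/d_o = 0.582: τ_max = 16T/(π d_o³ (1−k⁴)), so d_o = [16T/(π τ_allow (1−k⁴))]^(1/3) = [16·291.7/(π·1.38×10^8·0.8853)]^(1/3) = 0.02300 m.

23.0 mm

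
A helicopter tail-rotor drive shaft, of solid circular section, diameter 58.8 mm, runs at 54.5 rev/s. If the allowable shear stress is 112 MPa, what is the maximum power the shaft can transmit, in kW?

J = πd⁴/32 = π(0.0588)⁴/32 = 1.174×10^-6 m⁴.
T_max = τ_allow·J/r = 1.12×10^8 × 1.174×10^-6 / 0.0294 = 4471 N·m.
ω = 2π·54.5 = 342.4 rad/s, so P_max = T_max·ω = 1.531×10^6 W.

1530 kW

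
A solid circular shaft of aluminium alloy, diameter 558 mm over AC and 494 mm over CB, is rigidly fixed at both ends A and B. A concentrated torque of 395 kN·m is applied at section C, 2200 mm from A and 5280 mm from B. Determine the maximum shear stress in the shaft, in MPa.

Compatibility: T_A·a/J_AC = T_B·b/J_CB with T_A + T_B = T₀.
J_AC = 9.52×10^-3 m⁴, J_CB = 5.85×10^-3 m⁴, so T_A = T₀·(J_AC/a)/((J_AC/a)+(J_CB/b)) = 314500 N·m, T_B = 80500 N·m.
τ in each portion: τ_AC = 9.22×10^6 Pa, τ_CB = 3.40×10^6 Pa; maximum is in AC.
τ_max = T_AC·r/J = 314500·0.279/9.52×10^-3 = 9.219×10^6 Pa.

9.22 MPa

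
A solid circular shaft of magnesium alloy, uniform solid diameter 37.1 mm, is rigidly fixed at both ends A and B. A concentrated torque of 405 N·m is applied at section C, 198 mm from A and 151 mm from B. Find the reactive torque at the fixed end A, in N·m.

With uniform GJ and both ends fixed, compatibility θ_AC = θ_CB gives T_A·a = T_B·b, together with T_A + T_B = T₀.
T_A = T₀·b/(a+b) = 405.0·151/349.0 = 175.2 N·m; T_B = 229.8 N·m.

175 N·m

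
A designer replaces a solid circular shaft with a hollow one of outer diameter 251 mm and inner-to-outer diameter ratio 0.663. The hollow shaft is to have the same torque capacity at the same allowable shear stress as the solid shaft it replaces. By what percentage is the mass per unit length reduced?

Equal τ_max and T ⇒ the solid shaft needs d_s³ = d_o³(1−k⁴), so d_s = 251·(1−0.663⁴)^(1/3) = 233.7 mm.
Area ratio A_h/A_s = d_o²(1−k²)/d_s² = (1−k²)/(1−k⁴)^(2/3) = 0.6467.
Mass saving = 1 − 0.6467 = 35.3 %.

35.3 %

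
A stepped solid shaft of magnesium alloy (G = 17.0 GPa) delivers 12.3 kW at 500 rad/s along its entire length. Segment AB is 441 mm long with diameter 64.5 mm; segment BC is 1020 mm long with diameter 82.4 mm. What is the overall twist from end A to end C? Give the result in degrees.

0.0402°

ω = 500 rad/s, so T = P/ω = 12.3×10³ / 500.0 = 24.60 N·m.
J_AB = π(0.0645)⁴/32 = 1.70×10^-6 m⁴; J_BC = π(0.0824)⁴/32 = 4.53×10^-6 m⁴.
θ = (T/G)·Σ L_i/J_i = (24.60/17.0×10⁹)·(0.441/1.70×10^-6 + 1.02/4.53×10^-6) = 7.017×10^-4 rad.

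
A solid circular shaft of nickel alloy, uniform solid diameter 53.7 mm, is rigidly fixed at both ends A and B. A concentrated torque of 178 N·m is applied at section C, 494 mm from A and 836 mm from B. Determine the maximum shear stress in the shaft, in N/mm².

3.68 N/mm²

With uniform GJ and both ends fixed, compatibility θ_AC = θ_CB gives T_A·a = T_B·b, together with T_A + T_B = T₀.
T_A = T₀·b/(a+b) = 178.0·836/1330 = 111.9 N·m; T_B = 66.11 N·m.
τ in each portion: τ_AC = 3.68×10^6 Pa, τ_CB = 2.17×10^6 Pa; maximum is in AC.
τ_max = T_AC·r/J = 111.9·0.0269/8.16×10^-7 = 3.680×10^6 Pa.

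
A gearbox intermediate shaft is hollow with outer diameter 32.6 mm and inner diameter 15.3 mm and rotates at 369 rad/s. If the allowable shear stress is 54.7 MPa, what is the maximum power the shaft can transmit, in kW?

131 kW

J = π(d_o⁴ − d_i⁴)/32 = π(0.0326⁴ − 0.0153⁴)/32 = 1.055×10^-7 m⁴.
T_max = τ_allow·J/r = 5.47×10^7 × 1.055×10^-7 / 0.0163 = 354.1 N·m.
ω = 369 rad/s, so P_max = T_max·ω = 1.306×10^5 W.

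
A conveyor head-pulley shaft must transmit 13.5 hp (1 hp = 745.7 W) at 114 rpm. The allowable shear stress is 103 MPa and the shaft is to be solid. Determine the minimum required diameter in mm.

34.7 mm

ω = 2π·114/60 = 11.94 rad/s, so T = P/ω = 13.5×745.7 / 11.94 = 843.3 N·m.
For a solid shaft τ_max = 16T/(πd³), so d = (16T/(π τ_allow))^(1/3) = (16·843.3/(π·1.03×10^8))^(1/3) = 0.03468 m.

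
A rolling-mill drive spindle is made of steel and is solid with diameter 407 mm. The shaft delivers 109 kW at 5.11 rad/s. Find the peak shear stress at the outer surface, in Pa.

ω = 5.11 rad/s, so T = P/ω = 109×10³ / 5.110 = 21330 N·m.
J = πd⁴/32 = π(0.407)⁴/32 = 2.694×10^-3 m⁴.
τ_max = T·r/J = 21330 × 0.203 / 2.694×10^-3 = 1.611×10^6 Pa.

1.61e6 Pa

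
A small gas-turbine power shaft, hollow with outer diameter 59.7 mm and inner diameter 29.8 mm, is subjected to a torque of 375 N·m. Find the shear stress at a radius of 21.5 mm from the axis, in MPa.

J = π(d_o⁴ − d_i⁴)/32 = π(0.0597⁴ − 0.0298⁴)/32 = 1.170×10^-6 m⁴.
Shear stress varies linearly with radius: τ = T·r/J = 375.0 × 0.0215 / 1.170×10^-6 = 6.893×10^6 Pa.

6.89 MPa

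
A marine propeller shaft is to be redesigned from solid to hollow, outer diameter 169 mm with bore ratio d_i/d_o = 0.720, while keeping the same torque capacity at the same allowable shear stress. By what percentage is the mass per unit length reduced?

Equal τ_max and T ⇒ the solid shaft needs d_s³ = d_o³(1−k⁴), so d_s = 169·(1−0.720⁴)^(1/3) = 152.3 mm.
Area ratio A_h/A_s = d_o²(1−k²)/d_s² = (1−k²)/(1−k⁴)^(2/3) = 0.5933.
Mass saving = 1 − 0.5933 = 40.7 %.

40.7 %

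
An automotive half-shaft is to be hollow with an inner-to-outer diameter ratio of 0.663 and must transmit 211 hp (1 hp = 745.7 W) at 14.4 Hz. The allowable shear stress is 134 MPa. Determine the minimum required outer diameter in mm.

ω = 2π·14.4 = 90.48 rad/s, so T = P/ω = 211×745.7 / 90.48 = 1739 N·m.
For a hollow shaft with d_i/d_o = 0.663: τ_max = 16T/(π d_o³ (1−k⁴)), so d_o = [16T/(π τ_allow (1−k⁴))]^(1/3) = [16·1739/(π·1.34×10^8·0.8068)]^(1/3) = 0.04343 m.

43.4 mm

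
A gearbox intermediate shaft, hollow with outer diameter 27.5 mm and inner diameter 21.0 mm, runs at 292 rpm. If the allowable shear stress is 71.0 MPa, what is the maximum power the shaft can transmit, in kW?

5.85 kW

J = π(d_o⁴ − d_i⁴)/32 = π(0.0275⁴ − 0.0210⁴)/32 = 3.705×10^-8 m⁴.
T_max = τ_allow·J/r = 7.10×10^7 × 3.705×10^-8 / 0.0138 = 191.3 N·m.
ω = 2π·292/60 = 30.58 rad/s, so P_max = T_max·ω = 5851 W.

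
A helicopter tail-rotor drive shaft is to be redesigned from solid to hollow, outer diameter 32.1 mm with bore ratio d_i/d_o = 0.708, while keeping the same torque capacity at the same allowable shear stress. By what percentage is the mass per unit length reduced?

39.5 %

Equal τ_max and T ⇒ the solid shaft needs d_s³ = d_o³(1−k⁴), so d_s = 32.1·(1−0.708⁴)^(1/3) = 29.15 mm.
Area ratio A_h/A_s = d_o²(1−k²)/d_s² = (1−k²)/(1−k⁴)^(2/3) = 0.6049.
Mass saving = 1 − 0.6049 = 39.5 %.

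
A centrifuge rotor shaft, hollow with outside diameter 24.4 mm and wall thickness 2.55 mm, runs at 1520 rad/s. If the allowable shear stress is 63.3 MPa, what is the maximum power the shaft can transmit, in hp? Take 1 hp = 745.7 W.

J = π(d_o⁴ − d_i⁴)/32 = π(0.0244⁴ − 0.0193⁴)/32 = 2.118×10^-8 m⁴.
T_max = τ_allow·J/r = 6.33×10^7 × 2.118×10^-8 / 0.0122 = 109.9 N·m.
ω = 1520 rad/s, so P_max = T_max·ω = 1.670×10^5 W.

224 hp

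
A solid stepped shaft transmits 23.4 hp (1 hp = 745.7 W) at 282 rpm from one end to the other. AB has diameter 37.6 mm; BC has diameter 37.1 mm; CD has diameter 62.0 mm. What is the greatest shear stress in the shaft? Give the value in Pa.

5.89e7 Pa

ω = 2π·282/60 = 29.53 rad/s, so T = P/ω = 23.4×745.7 / 29.53 = 590.9 N·m.
Under the same torque, τ_max = 16T/(πd³) is largest where d is smallest — segment BC (d = 37.1 mm).
τ_max = 16·590.9/(π·(0.0371)³) = 5.893×10^7 Pa.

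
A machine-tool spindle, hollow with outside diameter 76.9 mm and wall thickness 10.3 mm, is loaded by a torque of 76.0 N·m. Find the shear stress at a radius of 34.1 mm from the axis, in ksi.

0.154 ksi

J = π(d_o⁴ − d_i⁴)/32 = π(0.0769⁴ − 0.0563⁴)/32 = 2.447×10^-6 m⁴.
Shear stress varies linearly with radius: τ = T·r/J = 76.00 × 0.0341 / 2.447×10^-6 = 1.059×10^6 Pa.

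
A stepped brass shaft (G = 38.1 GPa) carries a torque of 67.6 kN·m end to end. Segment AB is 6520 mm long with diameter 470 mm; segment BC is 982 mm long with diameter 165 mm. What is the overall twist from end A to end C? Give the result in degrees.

J_AB = π(0.470)⁴/32 = 4.79×10^-3 m⁴; J_BC = π(0.165)⁴/32 = 7.28×10^-5 m⁴.
θ = (T/G)·Σ L_i/J_i = (67600/38.1×10⁹)·(6.52/4.79×10^-3 + 0.982/7.28×10^-5) = 0.02636 rad.

1.51°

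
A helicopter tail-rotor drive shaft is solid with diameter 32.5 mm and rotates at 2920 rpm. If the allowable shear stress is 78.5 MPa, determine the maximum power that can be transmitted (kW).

J = πd⁴/32 = π(0.0325)⁴/32 = 1.095×10^-7 m⁴.
T_max = τ_allow·J/r = 7.85×10^7 × 1.095×10^-7 / 0.0163 = 529.1 N·m.
ω = 2π·2920/60 = 305.8 rad/s, so P_max = T_max·ω = 1.618×10^5 W.

162 kW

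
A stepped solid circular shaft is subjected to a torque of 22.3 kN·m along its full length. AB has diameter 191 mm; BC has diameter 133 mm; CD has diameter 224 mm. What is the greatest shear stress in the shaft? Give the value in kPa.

48300 kPa

Under the same torque, τ_max = 16T/(πd³) is largest where d is smallest — segment BC (d = 133 mm).
τ_max = 16·22300/(π·(0.133)³) = 4.827×10^7 Pa.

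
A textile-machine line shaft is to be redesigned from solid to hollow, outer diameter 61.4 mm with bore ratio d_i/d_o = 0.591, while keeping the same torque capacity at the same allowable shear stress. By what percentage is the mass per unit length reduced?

Equal τ_max and T ⇒ the solid shaft needs d_s³ = d_o³(1−k⁴), so d_s = 61.4·(1−0.591⁴)^(1/3) = 58.79 mm.
Area ratio A_h/A_s = d_o²(1−k²)/d_s² = (1−k²)/(1−k⁴)^(2/3) = 0.7097.
Mass saving = 1 − 0.7097 = 29.0 %.

29.0 %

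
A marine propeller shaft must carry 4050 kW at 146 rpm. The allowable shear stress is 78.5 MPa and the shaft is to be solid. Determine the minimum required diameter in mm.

ω = 2π·146/60 = 15.29 rad/s, so T = P/ω = 4050×10³ / 15.29 = 264900 N·m.
For a solid shaft τ_max = 16T/(πd³), so d = (16T/(π τ_allow))^(1/3) = (16·264900/(π·7.85×10^7))^(1/3) = 0.2581 m.

258 mm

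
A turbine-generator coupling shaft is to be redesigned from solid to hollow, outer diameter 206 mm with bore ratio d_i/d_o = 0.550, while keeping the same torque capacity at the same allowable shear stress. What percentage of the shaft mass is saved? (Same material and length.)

25.6 %

Equal τ_max and T ⇒ the solid shaft needs d_s³ = d_o³(1−k⁴), so d_s = 206·(1−0.550⁴)^(1/3) = 199.5 mm.
Area ratio A_h/A_s = d_o²(1−k²)/d_s² = (1−k²)/(1−k⁴)^(2/3) = 0.7436.
Mass saving = 1 − 0.7436 = 25.6 %.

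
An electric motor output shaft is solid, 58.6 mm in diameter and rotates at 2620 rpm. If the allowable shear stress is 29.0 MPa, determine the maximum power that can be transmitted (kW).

J = πd⁴/32 = π(0.0586)⁴/32 = 1.158×10^-6 m⁴.
T_max = τ_allow·J/r = 2.90×10^7 × 1.158×10^-6 / 0.0293 = 1146 N·m.
ω = 2π·2620/60 = 274.4 rad/s, so P_max = T_max·ω = 3.144×10^5 W.

314 kW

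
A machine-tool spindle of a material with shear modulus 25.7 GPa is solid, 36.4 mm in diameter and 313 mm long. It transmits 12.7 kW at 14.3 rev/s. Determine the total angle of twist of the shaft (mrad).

9.99 mrad

ω = 2π·14.3 = 89.85 rad/s, so T = P/ω = 12.7×10³ / 89.85 = 141.3 N·m.
J = πd⁴/32 = π(0.0364)⁴/32 = 1.723×10^-7 m⁴.
θ = T·L/(G·J) = 141.3 × 0.313 / (25.7×10⁹ × 1.723×10^-7) = 9.988×10^-3 rad.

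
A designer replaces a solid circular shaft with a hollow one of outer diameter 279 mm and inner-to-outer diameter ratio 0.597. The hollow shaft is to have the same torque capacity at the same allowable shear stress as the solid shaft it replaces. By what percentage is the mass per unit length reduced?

29.5 %

Equal τ_max and T ⇒ the solid shaft needs d_s³ = d_o³(1−k⁴), so d_s = 279·(1−0.597⁴)^(1/3) = 266.6 mm.
Area ratio A_h/A_s = d_o²(1−k²)/d_s² = (1−k²)/(1−k⁴)^(2/3) = 0.7046.
Mass saving = 1 − 0.7046 = 29.5 %.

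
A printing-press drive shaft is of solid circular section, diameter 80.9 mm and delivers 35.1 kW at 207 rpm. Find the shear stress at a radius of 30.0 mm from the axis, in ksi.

ω = 2π·207/60 = 21.68 rad/s, so T = P/ω = 35.1×10³ / 21.68 = 1619 N·m.
J = πd⁴/32 = π(0.0809)⁴/32 = 4.205×10^-6 m⁴.
Shear stress varies linearly with radius: τ = T·r/J = 1619 × 0.0300 / 4.205×10^-6 = 1.155×10^7 Pa.

1.68 ksi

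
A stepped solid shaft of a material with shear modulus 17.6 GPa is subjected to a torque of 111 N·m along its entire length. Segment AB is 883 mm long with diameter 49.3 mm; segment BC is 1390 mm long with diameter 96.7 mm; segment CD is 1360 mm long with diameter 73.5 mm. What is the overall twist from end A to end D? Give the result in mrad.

J_AB = π(0.0493)⁴/32 = 5.80×10^-7 m⁴; J_BC = π(0.0967)⁴/32 = 8.58×10^-6 m⁴; J_CD = π(0.0735)⁴/32 = 2.87×10^-6 m⁴.
θ = (T/G)·Σ L_i/J_i = (111.0/17.6×10⁹)·(0.883/5.80×10^-7 + 1.39/8.58×10^-6 + 1.36/2.87×10^-6) = 0.01362 rad.

13.6 mrad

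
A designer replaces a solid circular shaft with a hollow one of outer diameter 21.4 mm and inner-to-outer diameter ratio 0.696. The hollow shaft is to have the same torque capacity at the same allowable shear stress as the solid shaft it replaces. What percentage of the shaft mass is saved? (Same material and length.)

Equal τ_max and T ⇒ the solid shaft needs d_s³ = d_o³(1−k⁴), so d_s = 21.4·(1−0.696⁴)^(1/3) = 19.57 mm.
Area ratio A_h/A_s = d_o²(1−k²)/d_s² = (1−k²)/(1−k⁴)^(2/3) = 0.6162.
Mass saving = 1 − 0.6162 = 38.4 %.

38.4 %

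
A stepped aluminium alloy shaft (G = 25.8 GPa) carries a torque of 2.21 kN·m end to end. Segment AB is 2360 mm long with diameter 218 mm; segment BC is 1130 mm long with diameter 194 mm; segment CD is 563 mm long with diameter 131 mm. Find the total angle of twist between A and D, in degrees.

J_AB = π(0.218)⁴/32 = 2.22×10^-4 m⁴; J_BC = π(0.194)⁴/32 = 1.39×10^-4 m⁴; J_CD = π(0.131)⁴/32 = 2.89×10^-5 m⁴.
θ = (T/G)·Σ L_i/J_i = (2210/25.8×10⁹)·(2.36/2.22×10^-4 + 1.13/1.39×10^-4 + 0.563/2.89×10^-5) = 3.276×10^-3 rad.

0.188°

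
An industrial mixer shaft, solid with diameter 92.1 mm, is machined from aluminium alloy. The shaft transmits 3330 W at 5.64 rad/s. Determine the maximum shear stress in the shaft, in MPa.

ω = 5.64 rad/s, so T = P/ω = 3330 / 5.640 = 590.4 N·m.
J = πd⁴/32 = π(0.0921)⁴/32 = 7.064×10^-6 m⁴.
τ_max = T·r/J = 590.4 × 0.0460 / 7.064×10^-6 = 3.849×10^6 Pa.

3.85 MPa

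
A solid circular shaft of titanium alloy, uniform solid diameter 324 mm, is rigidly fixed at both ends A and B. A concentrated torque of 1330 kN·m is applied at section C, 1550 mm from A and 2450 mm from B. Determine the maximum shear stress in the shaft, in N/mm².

122 N/mm²

With uniform GJ and both ends fixed, compatibility θ_AC = θ_CB gives T_A·a = T_B·b, together with T_A + T_B = T₀.
T_A = T₀·b/(a+b) = 1.330e6·2450/4000 = 814600 N·m; T_B = 515400 N·m.
τ in each portion: τ_AC = 1.22×10^8 Pa, τ_CB = 7.72×10^7 Pa; maximum is in AC.
τ_max = T_AC·r/J = 814600·0.162/1.08×10^-3 = 1.220×10^8 Pa.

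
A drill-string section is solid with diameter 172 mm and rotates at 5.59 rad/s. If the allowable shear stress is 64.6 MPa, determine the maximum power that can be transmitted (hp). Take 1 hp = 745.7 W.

J = πd⁴/32 = π(0.172)⁴/32 = 8.592×10^-5 m⁴.
T_max = τ_allow·J/r = 6.46×10^7 × 8.592×10^-5 / 0.0860 = 64540 N·m.
ω = 5.59 rad/s, so P_max = T_max·ω = 3.608×10^5 W.

484 hp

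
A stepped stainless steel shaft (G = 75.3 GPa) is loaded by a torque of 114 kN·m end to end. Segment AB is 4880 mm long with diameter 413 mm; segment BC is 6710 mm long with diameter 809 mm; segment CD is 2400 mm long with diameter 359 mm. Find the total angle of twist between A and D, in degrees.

J_AB = π(0.413)⁴/32 = 2.86×10^-3 m⁴; J_BC = π(0.809)⁴/32 = 0.0421 m⁴; J_CD = π(0.359)⁴/32 = 1.63×10^-3 m⁴.
θ = (T/G)·Σ L_i/J_i = (114000/75.3×10⁹)·(4.88/2.86×10^-3 + 6.71/0.0421 + 2.40/1.63×10^-3) = 5.056×10^-3 rad.

0.290°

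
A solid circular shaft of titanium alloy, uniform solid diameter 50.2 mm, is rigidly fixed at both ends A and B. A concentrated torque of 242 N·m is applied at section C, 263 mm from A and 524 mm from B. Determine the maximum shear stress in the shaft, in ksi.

With uniform GJ and both ends fixed, compatibility θ_AC = θ_CB gives T_A·a = T_B·b, together with T_A + T_B = T₀.
T_A = T₀·b/(a+b) = 242.0·524/787.0 = 161.1 N·m; T_B = 80.87 N·m.
τ in each portion: τ_AC = 6.49×10^6 Pa, τ_CB = 3.26×10^6 Pa; maximum is in AC.
τ_max = T_AC·r/J = 161.1·0.0251/6.23×10^-7 = 6.487×10^6 Pa.

0.941 ksi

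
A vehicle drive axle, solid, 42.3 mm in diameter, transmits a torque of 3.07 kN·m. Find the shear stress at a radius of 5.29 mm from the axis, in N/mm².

51.7 N/mm²

J = πd⁴/32 = π(0.0423)⁴/32 = 3.143×10^-7 m⁴.
Shear stress varies linearly with radius: τ = T·r/J = 3070 × 0.00529 / 3.143×10^-7 = 5.167×10^7 Pa.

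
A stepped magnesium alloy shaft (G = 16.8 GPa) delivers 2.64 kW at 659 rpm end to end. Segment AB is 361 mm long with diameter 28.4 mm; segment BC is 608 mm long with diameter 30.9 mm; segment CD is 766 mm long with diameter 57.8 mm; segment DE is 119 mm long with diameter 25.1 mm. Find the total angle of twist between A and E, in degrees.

2.11°

ω = 2π·659/60 = 69.01 rad/s, so T = P/ω = 2.64×10³ / 69.01 = 38.26 N·m.
J_AB = π(0.0284)⁴/32 = 6.39×10^-8 m⁴; J_BC = π(0.0309)⁴/32 = 8.95×10^-8 m⁴; J_CD = π(0.0578)⁴/32 = 1.10×10^-6 m⁴; J_DE = π(0.0251)⁴/32 = 3.90×10^-8 m⁴.
θ = (T/G)·Σ L_i/J_i = (38.26/16.8×10⁹)·(0.361/6.39×10^-8 + 0.608/8.95×10^-8 + 0.766/1.10×10^-6 + 0.119/3.90×10^-8) = 0.03689 rad.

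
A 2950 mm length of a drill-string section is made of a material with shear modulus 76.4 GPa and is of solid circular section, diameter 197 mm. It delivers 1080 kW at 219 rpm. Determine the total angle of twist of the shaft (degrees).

ω = 2π·219/60 = 22.93 rad/s, so T = P/ω = 1080×10³ / 22.93 = 47090 N·m.
J = πd⁴/32 = π(0.197)⁴/32 = 1.479×10^-4 m⁴.
θ = T·L/(G·J) = 47090 × 2.95 / (76.4×10⁹ × 1.479×10^-4) = 0.01230 rad.

0.705°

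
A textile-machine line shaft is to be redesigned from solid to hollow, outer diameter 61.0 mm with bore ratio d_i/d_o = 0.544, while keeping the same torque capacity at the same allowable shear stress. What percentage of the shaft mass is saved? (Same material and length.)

Equal τ_max and T ⇒ the solid shaft needs d_s³ = d_o³(1−k⁴), so d_s = 61.0·(1−0.544⁴)^(1/3) = 59.16 mm.
Area ratio A_h/A_s = d_o²(1−k²)/d_s² = (1−k²)/(1−k⁴)^(2/3) = 0.7484.
Mass saving = 1 − 0.7484 = 25.2 %.

25.2 %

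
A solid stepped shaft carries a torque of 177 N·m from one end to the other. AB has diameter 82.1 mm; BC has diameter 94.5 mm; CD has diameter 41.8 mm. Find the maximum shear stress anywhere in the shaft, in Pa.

Under the same torque, τ_max = 16T/(πd³) is largest where d is smallest — segment CD (d = 41.8 mm).
τ_max = 16·177.0/(π·(0.0418)³) = 1.234×10^7 Pa.

1.23e7 Pa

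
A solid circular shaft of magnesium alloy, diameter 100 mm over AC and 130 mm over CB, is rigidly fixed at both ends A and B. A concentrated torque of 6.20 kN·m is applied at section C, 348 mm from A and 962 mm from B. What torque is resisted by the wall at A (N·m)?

3050 N·m

Compatibility: T_A·a/J_AC = T_B·b/J_CB with T_A + T_B = T₀.
J_AC = 9.82×10^-6 m⁴, J_CB = 2.80×10^-5 m⁴, so T_A = T₀·(J_AC/a)/((J_AC/a)+(J_CB/b)) = 3049 N·m, T_B = 3151 N·m.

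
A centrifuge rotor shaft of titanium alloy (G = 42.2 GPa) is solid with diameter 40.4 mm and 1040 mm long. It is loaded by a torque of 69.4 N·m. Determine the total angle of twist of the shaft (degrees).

J = πd⁴/32 = π(0.0404)⁴/32 = 2.615×10^-7 m⁴.
θ = T·L/(G·J) = 69.40 × 1.04 / (42.2×10⁹ × 2.615×10^-7) = 6.540×10^-3 rad.

0.375°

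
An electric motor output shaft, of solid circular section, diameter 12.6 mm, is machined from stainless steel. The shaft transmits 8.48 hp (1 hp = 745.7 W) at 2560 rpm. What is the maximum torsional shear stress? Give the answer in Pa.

ω = 2π·2560/60 = 268.1 rad/s, so T = P/ω = 8.48×745.7 / 268.1 = 23.59 N·m.
J = πd⁴/32 = π(0.0126)⁴/32 = 2.474×10^-9 m⁴.
τ_max = T·r/J = 23.59 × 0.00630 / 2.474×10^-9 = 6.006×10^7 Pa.

6.01e7 Pa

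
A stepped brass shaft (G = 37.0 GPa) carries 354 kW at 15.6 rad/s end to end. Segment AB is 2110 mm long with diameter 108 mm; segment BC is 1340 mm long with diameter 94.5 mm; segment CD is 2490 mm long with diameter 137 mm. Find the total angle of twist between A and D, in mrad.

ω = 15.6 rad/s, so T = P/ω = 354×10³ / 15.60 = 22690 N·m.
J_AB = π(0.108)⁴/32 = 1.34×10^-5 m⁴; J_BC = π(0.0945)⁴/32 = 7.83×10^-6 m⁴; J_CD = π(0.137)⁴/32 = 3.46×10^-5 m⁴.
θ = (T/G)·Σ L_i/J_i = (22690/37.0×10⁹)·(2.11/1.34×10^-5 + 1.34/7.83×10^-6 + 2.49/3.46×10^-5) = 0.2460 rad.

246 mrad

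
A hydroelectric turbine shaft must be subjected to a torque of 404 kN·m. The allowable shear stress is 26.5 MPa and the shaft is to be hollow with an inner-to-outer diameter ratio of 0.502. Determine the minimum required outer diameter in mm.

For a hollow shaft with d_i/d_o = 0.502: τ_max = 16T/(π d_o³ (1−k⁴)), so d_o = [16T/(π τ_allow (1−k⁴))]^(1/3) = [16·404000/(π·2.65×10^7·0.9365)]^(1/3) = 0.4360 m.

436 mm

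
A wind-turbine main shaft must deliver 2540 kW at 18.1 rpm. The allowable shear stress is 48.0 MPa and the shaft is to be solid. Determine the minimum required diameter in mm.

ω = 2π·18.1/60 = 1.895 rad/s, so T = P/ω = 2540×10³ / 1.895 = 1.340e6 N·m.
For a solid shaft τ_max = 16T/(πd³), so d = (16T/(π τ_allow))^(1/3) = (16·1.340e6/(π·4.80×10^7))^(1/3) = 0.5219 m.

522 mm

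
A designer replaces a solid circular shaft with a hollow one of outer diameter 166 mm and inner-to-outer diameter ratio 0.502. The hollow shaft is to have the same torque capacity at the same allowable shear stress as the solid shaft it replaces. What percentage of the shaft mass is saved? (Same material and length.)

Equal τ_max and T ⇒ the solid shaft needs d_s³ = d_o³(1−k⁴), so d_s = 166·(1−0.502⁴)^(1/3) = 162.4 mm.
Area ratio A_h/A_s = d_o²(1−k²)/d_s² = (1−k²)/(1−k⁴)^(2/3) = 0.7814.
Mass saving = 1 − 0.7814 = 21.9 %.

21.9 %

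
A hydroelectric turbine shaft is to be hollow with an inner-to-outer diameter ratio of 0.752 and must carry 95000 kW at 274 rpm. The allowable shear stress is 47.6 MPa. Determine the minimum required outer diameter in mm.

805 mm

ω = 2π·274/60 = 28.69 rad/s, so T = P/ω = 95000×10³ / 28.69 = 3.311e6 N·m.
For a hollow shaft with d_i/d_o = 0.752: τ_max = 16T/(π d_o³ (1−k⁴)), so d_o = [16T/(π τ_allow (1−k⁴))]^(1/3) = [16·3.311e6/(π·4.76×10^7·0.6802)]^(1/3) = 0.8046 m.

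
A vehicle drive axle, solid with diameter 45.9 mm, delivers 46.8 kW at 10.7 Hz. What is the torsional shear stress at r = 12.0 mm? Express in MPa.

ω = 2π·10.7 = 67.23 rad/s, so T = P/ω = 46.8×10³ / 67.23 = 696.1 N·m.
J = πd⁴/32 = π(0.0459)⁴/32 = 4.358×10^-7 m⁴.
Shear stress varies linearly with radius: τ = T·r/J = 696.1 × 0.0120 / 4.358×10^-7 = 1.917×10^7 Pa.

19.2 MPa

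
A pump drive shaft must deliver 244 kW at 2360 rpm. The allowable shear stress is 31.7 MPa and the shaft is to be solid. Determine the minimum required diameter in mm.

54.1 mm

ω = 2π·2360/60 = 247.1 rad/s, so T = P/ω = 244×10³ / 247.1 = 987.3 N·m.
For a solid shaft τ_max = 16T/(πd³), so d = (16T/(π τ_allow))^(1/3) = (16·987.3/(π·3.17×10^7))^(1/3) = 0.05413 m.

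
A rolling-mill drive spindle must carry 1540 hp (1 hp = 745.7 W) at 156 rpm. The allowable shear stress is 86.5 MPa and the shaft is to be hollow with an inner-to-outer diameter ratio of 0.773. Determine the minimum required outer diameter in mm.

186 mm

ω = 2π·156/60 = 16.34 rad/s, so T = P/ω = 1540×745.7 / 16.34 = 70300 N·m.
For a hollow shaft with d_i/d_o = 0.773: τ_max = 16T/(π d_o³ (1−k⁴)), so d_o = [16T/(π τ_allow (1−k⁴))]^(1/3) = [16·70300/(π·8.65×10^7·0.6430)]^(1/3) = 0.1860 m.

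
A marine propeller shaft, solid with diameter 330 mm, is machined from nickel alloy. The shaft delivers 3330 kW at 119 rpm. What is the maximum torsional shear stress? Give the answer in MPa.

ω = 2π·119/60 = 12.46 rad/s, so T = P/ω = 3330×10³ / 12.46 = 267200 N·m.
J = πd⁴/32 = π(0.330)⁴/32 = 1.164×10^-3 m⁴.
τ_max = T·r/J = 267200 × 0.165 / 1.164×10^-3 = 3.787×10^7 Pa.

37.9 MPa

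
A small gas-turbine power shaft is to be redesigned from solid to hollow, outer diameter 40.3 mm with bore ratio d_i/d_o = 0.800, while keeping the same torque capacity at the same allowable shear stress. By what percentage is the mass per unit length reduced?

48.8 %

Equal τ_max and T ⇒ the solid shaft needs d_s³ = d_o³(1−k⁴), so d_s = 40.3·(1−0.800⁴)^(1/3) = 33.81 mm.
Area ratio A_h/A_s = d_o²(1−k²)/d_s² = (1−k²)/(1−k⁴)^(2/3) = 0.5115.
Mass saving = 1 − 0.5115 = 48.8 %.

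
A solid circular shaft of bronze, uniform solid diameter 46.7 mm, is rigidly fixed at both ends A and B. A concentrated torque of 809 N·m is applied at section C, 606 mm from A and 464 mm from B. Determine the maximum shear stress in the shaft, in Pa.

With uniform GJ and both ends fixed, compatibility θ_AC = θ_CB gives T_A·a = T_B·b, together with T_A + T_B = T₀.
T_A = T₀·b/(a+b) = 809.0·464/1070 = 350.8 N·m; T_B = 458.2 N·m.
τ in each portion: τ_AC = 1.75×10^7 Pa, τ_CB = 2.29×10^7 Pa; maximum is in CB.
τ_max = T_CB·r/J = 458.2·0.0234/4.67×10^-7 = 2.291×10^7 Pa.

2.29e7 Pa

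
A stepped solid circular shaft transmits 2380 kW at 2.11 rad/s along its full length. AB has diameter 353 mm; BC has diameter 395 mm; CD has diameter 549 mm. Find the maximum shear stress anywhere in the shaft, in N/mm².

ω = 2.11 rad/s, so T = P/ω = 2380×10³ / 2.110 = 1.128e6 N·m.
Under the same torque, τ_max = 16T/(πd³) is largest where d is smallest — segment AB (d = 353 mm).
τ_max = 16·1.128e6/(π·(0.353)³) = 1.306×10^8 Pa.

131 N/mm²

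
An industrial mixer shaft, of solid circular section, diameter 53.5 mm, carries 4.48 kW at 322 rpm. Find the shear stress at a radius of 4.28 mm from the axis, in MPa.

ω = 2π·322/60 = 33.72 rad/s, so T = P/ω = 4.48×10³ / 33.72 = 132.9 N·m.
J = πd⁴/32 = π(0.0535)⁴/32 = 8.043×10^-7 m⁴.
Shear stress varies linearly with radius: τ = T·r/J = 132.9 × 0.00428 / 8.043×10^-7 = 7.070×10^5 Pa.

0.707 MPa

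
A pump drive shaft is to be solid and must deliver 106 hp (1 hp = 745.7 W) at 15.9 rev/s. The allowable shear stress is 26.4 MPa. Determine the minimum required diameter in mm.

53.4 mm

ω = 2π·15.9 = 99.90 rad/s, so T = P/ω = 106×745.7 / 99.90 = 791.2 N·m.
For a solid shaft τ_max = 16T/(πd³), so d = (16T/(π τ_allow))^(1/3) = (16·791.2/(π·2.64×10^7))^(1/3) = 0.05344 m.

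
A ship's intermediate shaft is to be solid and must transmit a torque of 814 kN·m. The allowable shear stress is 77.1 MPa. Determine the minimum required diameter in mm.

For a solid shaft τ_max = 16T/(πd³), so d = (16T/(π τ_allow))^(1/3) = (16·814000/(π·7.71×10^7))^(1/3) = 0.3774 m.

377 mm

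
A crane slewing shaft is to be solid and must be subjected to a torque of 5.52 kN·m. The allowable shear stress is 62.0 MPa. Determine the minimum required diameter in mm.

76.8 mm

For a solid shaft τ_max = 16T/(πd³), so d = (16T/(π τ_allow))^(1/3) = (16·5520/(π·6.20×10^7))^(1/3) = 0.07683 m.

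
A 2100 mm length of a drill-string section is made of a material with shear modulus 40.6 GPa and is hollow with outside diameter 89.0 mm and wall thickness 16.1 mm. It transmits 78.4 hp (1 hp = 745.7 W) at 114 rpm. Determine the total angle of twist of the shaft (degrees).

ω = 2π·114/60 = 11.94 rad/s, so T = P/ω = 78.4×745.7 / 11.94 = 4897 N·m.
J = π(d_o⁴ − d_i⁴)/32 = π(0.0890⁴ − 0.0568⁴)/32 = 5.138×10^-6 m⁴.
θ = T·L/(G·J) = 4897 × 2.10 / (40.6×10⁹ × 5.138×10^-6) = 0.04930 rad.

2.82°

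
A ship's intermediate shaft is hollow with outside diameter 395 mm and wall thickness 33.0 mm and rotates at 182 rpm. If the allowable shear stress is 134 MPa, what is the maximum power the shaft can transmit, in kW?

J = π(d_o⁴ − d_i⁴)/32 = π(0.395⁴ − 0.329⁴)/32 = 1.240×10^-3 m⁴.
T_max = τ_allow·J/r = 1.34×10^8 × 1.240×10^-3 / 0.198 = 841100 N·m.
ω = 2π·182/60 = 19.06 rad/s, so P_max = T_max·ω = 1.603×10^7 W.

16000 kW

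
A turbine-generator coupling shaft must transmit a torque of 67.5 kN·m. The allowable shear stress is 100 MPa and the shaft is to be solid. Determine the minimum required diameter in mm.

151 mm

For a solid shaft τ_max = 16T/(πd³), so d = (16T/(π τ_allow))^(1/3) = (16·67500/(π·1.00×10^8))^(1/3) = 0.1509 m.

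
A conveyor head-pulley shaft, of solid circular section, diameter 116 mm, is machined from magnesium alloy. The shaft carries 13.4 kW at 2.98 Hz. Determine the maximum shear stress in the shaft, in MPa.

ω = 2π·2.98 = 18.72 rad/s, so T = P/ω = 13.4×10³ / 18.72 = 715.7 N·m.
J = πd⁴/32 = π(0.116)⁴/32 = 1.778×10^-5 m⁴.
τ_max = T·r/J = 715.7 × 0.0580 / 1.778×10^-5 = 2.335×10^6 Pa.

2.34 MPa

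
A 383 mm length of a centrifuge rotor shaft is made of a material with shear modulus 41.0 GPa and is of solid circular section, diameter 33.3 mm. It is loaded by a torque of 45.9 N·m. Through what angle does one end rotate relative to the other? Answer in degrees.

J = πd⁴/32 = π(0.0333)⁴/32 = 1.207×10^-7 m⁴.
θ = T·L/(G·J) = 45.90 × 0.383 / (41.0×10⁹ × 1.207×10^-7) = 3.552×10^-3 rad.

0.204°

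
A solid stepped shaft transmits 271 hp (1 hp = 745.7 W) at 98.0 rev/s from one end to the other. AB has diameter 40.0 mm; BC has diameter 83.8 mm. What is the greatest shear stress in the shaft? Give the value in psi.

ω = 2π·98.0 = 615.8 rad/s, so T = P/ω = 271×745.7 / 615.8 = 328.2 N·m.
Under the same torque, τ_max = 16T/(πd³) is largest where d is smallest — segment AB (d = 40.0 mm).
τ_max = 16·328.2/(π·(0.0400)³) = 2.612×10^7 Pa.

3790 psi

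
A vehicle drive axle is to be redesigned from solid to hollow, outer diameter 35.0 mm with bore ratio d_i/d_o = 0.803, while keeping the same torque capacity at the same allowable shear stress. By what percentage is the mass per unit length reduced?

Equal τ_max and T ⇒ the solid shaft needs d_s³ = d_o³(1−k⁴), so d_s = 35.0·(1−0.803⁴)^(1/3) = 29.26 mm.
Area ratio A_h/A_s = d_o²(1−k²)/d_s² = (1−k²)/(1−k⁴)^(2/3) = 0.5082.
Mass saving = 1 − 0.5082 = 49.2 %.

49.2 %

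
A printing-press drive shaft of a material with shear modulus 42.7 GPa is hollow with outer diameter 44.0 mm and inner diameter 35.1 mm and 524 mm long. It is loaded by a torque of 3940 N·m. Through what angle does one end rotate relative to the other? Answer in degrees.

12.7°

J = π(d_o⁴ − d_i⁴)/32 = π(0.0440⁴ − 0.0351⁴)/32 = 2.190×10^-7 m⁴.
θ = T·L/(G·J) = 3940 × 0.524 / (42.7×10⁹ × 2.190×10^-7) = 0.2208 rad.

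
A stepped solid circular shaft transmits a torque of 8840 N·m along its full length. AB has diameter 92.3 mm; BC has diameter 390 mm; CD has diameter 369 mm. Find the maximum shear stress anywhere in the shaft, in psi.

Under the same torque, τ_max = 16T/(πd³) is largest where d is smallest — segment AB (d = 92.3 mm).
τ_max = 16·8840/(π·(0.0923)³) = 5.726×10^7 Pa.

8300 psi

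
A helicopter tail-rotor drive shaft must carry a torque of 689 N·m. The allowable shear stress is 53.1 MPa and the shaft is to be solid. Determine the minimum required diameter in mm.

40.4 mm

For a solid shaft τ_max = 16T/(πd³), so d = (16T/(π τ_allow))^(1/3) = (16·689.0/(π·5.31×10^7))^(1/3) = 0.04043 m.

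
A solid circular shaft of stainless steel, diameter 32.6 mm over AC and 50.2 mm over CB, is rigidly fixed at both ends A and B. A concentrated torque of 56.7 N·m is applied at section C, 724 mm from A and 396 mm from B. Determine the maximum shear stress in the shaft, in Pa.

Compatibility: T_A·a/J_AC = T_B·b/J_CB with T_A + T_B = T₀.
J_AC = 1.11×10^-7 m⁴, J_CB = 6.23×10^-7 m⁴, so T_A = T₀·(J_AC/a)/((J_AC/a)+(J_CB/b)) = 5.027 N·m, T_B = 51.67 N·m.
τ in each portion: τ_AC = 7.39×10^5 Pa, τ_CB = 2.08×10^6 Pa; maximum is in CB.
τ_max = T_CB·r/J = 51.67·0.0251/6.23×10^-7 = 2.080×10^6 Pa.

2.08e6 Pa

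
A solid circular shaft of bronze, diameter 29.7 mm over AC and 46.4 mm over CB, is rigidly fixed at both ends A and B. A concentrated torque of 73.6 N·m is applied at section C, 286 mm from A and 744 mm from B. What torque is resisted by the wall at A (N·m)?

Compatibility: T_A·a/J_AC = T_B·b/J_CB with T_A + T_B = T₀.
J_AC = 7.64×10^-8 m⁴, J_CB = 4.55×10^-7 m⁴, so T_A = T₀·(J_AC/a)/((J_AC/a)+(J_CB/b)) = 22.37 N·m, T_B = 51.23 N·m.

22.4 N·m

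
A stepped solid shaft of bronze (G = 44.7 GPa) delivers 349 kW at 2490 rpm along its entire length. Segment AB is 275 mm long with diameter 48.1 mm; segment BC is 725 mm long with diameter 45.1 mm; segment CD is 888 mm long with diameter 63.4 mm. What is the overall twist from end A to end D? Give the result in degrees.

ω = 2π·2490/60 = 260.8 rad/s, so T = P/ω = 349×10³ / 260.8 = 1338 N·m.
J_AB = π(0.0481)⁴/32 = 5.26×10^-7 m⁴; J_BC = π(0.0451)⁴/32 = 4.06×10^-7 m⁴; J_CD = π(0.0634)⁴/32 = 1.59×10^-6 m⁴.
θ = (T/G)·Σ L_i/J_i = (1338/44.7×10⁹)·(0.275/5.26×10^-7 + 0.725/4.06×10^-7 + 0.888/1.59×10^-6) = 0.08588 rad.

4.92°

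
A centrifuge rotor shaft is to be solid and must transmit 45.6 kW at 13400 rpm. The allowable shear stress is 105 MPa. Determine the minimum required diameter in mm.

ω = 2π·13400/60 = 1403 rad/s, so T = P/ω = 45.6×10³ / 1403 = 32.50 N·m.
For a solid shaft τ_max = 16T/(πd³), so d = (16T/(π τ_allow))^(1/3) = (16·32.50/(π·1.05×10^8))^(1/3) = 0.01164 m.

11.6 mm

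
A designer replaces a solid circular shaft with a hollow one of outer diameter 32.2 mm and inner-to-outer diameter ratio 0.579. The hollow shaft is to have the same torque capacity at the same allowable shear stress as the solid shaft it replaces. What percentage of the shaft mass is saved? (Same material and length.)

Equal τ_max and T ⇒ the solid shaft needs d_s³ = d_o³(1−k⁴), so d_s = 32.2·(1−0.579⁴)^(1/3) = 30.95 mm.
Area ratio A_h/A_s = d_o²(1−k²)/d_s² = (1−k²)/(1−k⁴)^(2/3) = 0.7197.
Mass saving = 1 − 0.7197 = 28.0 %.

28.0 %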